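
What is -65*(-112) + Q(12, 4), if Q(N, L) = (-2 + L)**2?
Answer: 7284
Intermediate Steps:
-65*(-112) + Q(12, 4) = -65*(-112) + (-2 + 4)**2 = 7280 + 2**2 = 7280 + 4 = 7284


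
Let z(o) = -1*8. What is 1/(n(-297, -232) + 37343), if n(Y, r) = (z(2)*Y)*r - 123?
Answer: -1/514012 ≈ -1.9455e-6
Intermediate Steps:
z(o) = -8
n(Y, r) = -123 - 8*Y*r (n(Y, r) = (-8*Y)*r - 123 = -8*Y*r - 123 = -123 - 8*Y*r)
1/(n(-297, -232) + 37343) = 1/((-123 - 8*(-297)*(-232)) + 37343) = 1/((-123 - 551232) + 37343) = 1/(-551355 + 37343) = 1/(-514012) = -1/514012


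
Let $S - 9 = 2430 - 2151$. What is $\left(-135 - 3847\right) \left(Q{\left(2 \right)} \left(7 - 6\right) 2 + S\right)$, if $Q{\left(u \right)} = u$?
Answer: $-1162744$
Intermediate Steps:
$S = 288$ ($S = 9 + \left(2430 - 2151\right) = 9 + 279 = 288$)
$\left(-135 - 3847\right) \left(Q{\left(2 \right)} \left(7 - 6\right) 2 + S\right) = \left(-135 - 3847\right) \left(2 \left(7 - 6\right) 2 + 288\right) = - 3982 \left(2 \left(7 - 6\right) 2 + 288\right) = - 3982 \left(2 \cdot 1 \cdot 2 + 288\right) = - 3982 \left(2 \cdot 2 + 288\right) = - 3982 \left(4 + 288\right) = \left(-3982\right) 292 = -1162744$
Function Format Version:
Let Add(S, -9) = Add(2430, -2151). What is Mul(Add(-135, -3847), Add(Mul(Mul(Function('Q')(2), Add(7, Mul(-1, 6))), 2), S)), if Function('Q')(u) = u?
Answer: -1162744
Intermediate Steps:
S = 288 (S = Add(9, Add(2430, -2151)) = Add(9, 279) = 288)
Mul(Add(-135, -3847), Add(Mul(Mul(Function('Q')(2), Add(7, Mul(-1, 6))), 2), S)) = Mul(Add(-135, -3847), Add(Mul(Mul(2, Add(7, Mul(-1, 6))), 2), 288)) = Mul(-3982, Add(Mul(Mul(2, Add(7, -6)), 2), 288)) = Mul(-3982, Add(Mul(Mul(2, 1), 2), 288)) = Mul(-3982, Add(Mul(2, 2), 288)) = Mul(-3982, Add(4, 288)) = Mul(-3982, 292) = -1162744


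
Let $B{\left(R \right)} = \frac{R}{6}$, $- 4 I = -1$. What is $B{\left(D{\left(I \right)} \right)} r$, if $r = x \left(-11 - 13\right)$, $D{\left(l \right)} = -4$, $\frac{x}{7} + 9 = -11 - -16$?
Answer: $-448$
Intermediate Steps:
$x = -28$ ($x = -63 + 7 \left(-11 - -16\right) = -63 + 7 \left(-11 + 16\right) = -63 + 7 \cdot 5 = -63 + 35 = -28$)
$I = \frac{1}{4}$ ($I = \left(- \frac{1}{4}\right) \left(-1\right) = \frac{1}{4} \approx 0.25$)
$B{\left(R \right)} = \frac{R}{6}$ ($B{\left(R \right)} = R \frac{1}{6} = \frac{R}{6}$)
$r = 672$ ($r = - 28 \left(-11 - 13\right) = \left(-28\right) \left(-24\right) = 672$)
$B{\left(D{\left(I \right)} \right)} r = \frac{1}{6} \left(-4\right) 672 = \left(- \frac{2}{3}\right) 672 = -448$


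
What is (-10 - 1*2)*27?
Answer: -324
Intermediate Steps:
(-10 - 1*2)*27 = (-10 - 2)*27 = -12*27 = -324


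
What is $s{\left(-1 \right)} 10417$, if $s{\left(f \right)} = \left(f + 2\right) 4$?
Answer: $41668$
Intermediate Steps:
$s{\left(f \right)} = 8 + 4 f$ ($s{\left(f \right)} = \left(2 + f\right) 4 = 8 + 4 f$)
$s{\left(-1 \right)} 10417 = \left(8 + 4 \left(-1\right)\right) 10417 = \left(8 - 4\right) 10417 = 4 \cdot 10417 = 41668$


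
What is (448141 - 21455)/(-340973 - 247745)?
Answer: -16411/22643 ≈ -0.72477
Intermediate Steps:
(448141 - 21455)/(-340973 - 247745) = 426686/(-588718) = 426686*(-1/588718) = -16411/22643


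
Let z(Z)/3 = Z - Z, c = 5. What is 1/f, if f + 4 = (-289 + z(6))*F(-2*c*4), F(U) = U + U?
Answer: 1/23116 ≈ 4.3260e-5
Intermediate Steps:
F(U) = 2*U
z(Z) = 0 (z(Z) = 3*(Z - Z) = 3*0 = 0)
f = 23116 (f = -4 + (-289 + 0)*(2*(-2*5*4)) = -4 - 578*(-10*4) = -4 - 578*(-40) = -4 - 289*(-80) = -4 + 23120 = 23116)
1/f = 1/23116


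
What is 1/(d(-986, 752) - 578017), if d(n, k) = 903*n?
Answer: -1/1468375 ≈ -6.8103e-7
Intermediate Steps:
1/(d(-986, 752) - 578017) = 1/(903*(-986) - 578017) = 1/(-890358 - 578017) = 1/(-1468375) = -1/1468375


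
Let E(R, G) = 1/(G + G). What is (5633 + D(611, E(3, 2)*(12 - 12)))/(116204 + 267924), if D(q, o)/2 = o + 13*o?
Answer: 5633/384128 ≈ 0.014664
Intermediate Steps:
E(R, G) = 1/(2*G)
D(q, o) = 28*o (D(q, o) = 2*(o + 13*o) = 2*(14*o) = 28*o)
(5633 + D(611, E(3, 2)*(12 - 12)))/(116204 + 267924) = (5633 + 28*(((1/2)/2)*(12 - 12)))/(116204 + 267924) = (5633 + 28*(((1/2)*(1/2))*0))/384128 = (5633 + 28*((1/4)*0))*(1/384128) = (5633 + 28*0)*(1/384128) = (5633 + 0)*(1/384128) = 5633*(1/384128) = 5633/384128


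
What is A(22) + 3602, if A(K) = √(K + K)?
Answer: 3602 + 2*√11 ≈ 3608.6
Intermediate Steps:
A(K) = √2*√K (A(K) = √(2*K) = √2*√K)
A(22) + 3602 = √2*√22 + 3602 = 2*√11 + 3602 = 3602 + 2*√11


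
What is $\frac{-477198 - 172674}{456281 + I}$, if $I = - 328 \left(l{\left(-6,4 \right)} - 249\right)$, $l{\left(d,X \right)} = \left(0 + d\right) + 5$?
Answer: $- \frac{72208}{59809} \approx -1.2073$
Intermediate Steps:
$l{\left(d,X \right)} = 5 + d$ ($l{\left(d,X \right)} = d + 5 = 5 + d$)
$I = 82000$ ($I = - 328 \left(\left(5 - 6\right) - 249\right) = - 328 \left(-1 - 249\right) = \left(-328\right) \left(-250\right) = 82000$)
$\frac{-477198 - 172674}{456281 + I} = \frac{-477198 - 172674}{456281 + 82000} = - \frac{649872}{538281} = \left(-649872\right) \frac{1}{538281} = - \frac{72208}{59809}$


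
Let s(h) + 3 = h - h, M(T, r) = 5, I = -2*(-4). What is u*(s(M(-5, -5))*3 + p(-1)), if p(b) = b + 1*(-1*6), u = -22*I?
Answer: 2816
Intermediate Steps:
I = 8
u = -176 (u = -22*8 = -176)
s(h) = -3 (s(h) = -3 + (h - h) = -3 + 0 = -3)
p(b) = -6 + b (p(b) = b + 1*(-6) = b - 6 = -6 + b)
u*(s(M(-5, -5))*3 + p(-1)) = -176*(-3*3 + (-6 - 1)) = -176*(-9 - 7) = -176*(-16) = 2816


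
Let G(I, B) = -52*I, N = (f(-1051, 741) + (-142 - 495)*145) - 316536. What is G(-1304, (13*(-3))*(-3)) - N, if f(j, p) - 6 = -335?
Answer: 477038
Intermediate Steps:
f(j, p) = -329 (f(j, p) = 6 - 335 = -329)
N = -409230 (N = (-329 + (-142 - 495)*145) - 316536 = (-329 - 637*145) - 316536 = (-329 - 92365) - 316536 = -92694 - 316536 = -409230)
G(-1304, (13*(-3))*(-3)) - N = -52*(-1304) - 1*(-409230) = 67808 + 409230 = 477038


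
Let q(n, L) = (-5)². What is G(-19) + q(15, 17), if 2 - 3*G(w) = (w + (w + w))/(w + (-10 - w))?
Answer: 713/30 ≈ 23.767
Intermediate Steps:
q(n, L) = 25
G(w) = ⅔ + w/10 (G(w) = ⅔ - (w + (w + w))/(3*(w + (-10 - w))) = ⅔ - (w + 2*w)/(3*(-10)) = ⅔ - 3*w*(-1)/(3*10) = ⅔ - (-1)*w/10 = ⅔ + w/10)
G(-19) + q(15, 17) = (⅔ + (⅒)*(-19)) + 25 = (⅔ - 19/10) + 25 = -37/30 + 25 = 713/30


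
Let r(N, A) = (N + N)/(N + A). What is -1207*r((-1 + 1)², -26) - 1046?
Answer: -1046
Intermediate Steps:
r(N, A) = 2*N/(A + N) (r(N, A) = (2*N)/(A + N) = 2*N/(A + N))
-1207*r((-1 + 1)², -26) - 1046 = -2414*(-1 + 1)²/(-26 + (-1 + 1)²) - 1046 = -2414*0²/(-26 + 0²) - 1046 = -2414*0/(-26 + 0) - 1046 = -2414*0/(-26) - 1046 = -2414*0*(-1)/26 - 1046 = -1207*0 - 1046 = 0 - 1046 = -1046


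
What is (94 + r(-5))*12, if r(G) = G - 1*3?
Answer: 1032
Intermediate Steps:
r(G) = -3 + G (r(G) = G - 3 = -3 + G)
(94 + r(-5))*12 = (94 + (-3 - 5))*12 = (94 - 8)*12 = 86*12 = 1032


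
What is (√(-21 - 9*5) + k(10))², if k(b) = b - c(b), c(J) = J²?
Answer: (-90 + I*√66)² ≈ 8034.0 - 1462.3*I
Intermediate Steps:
k(b) = b - b²
(√(-21 - 9*5) + k(10))² = (√(-21 - 9*5) + 10*(1 - 1*10))² = (√(-21 - 45) + 10*(1 - 10))² = (√(-66) + 10*(-9))² = (I*√66 - 90)² = (-90 + I*√66)²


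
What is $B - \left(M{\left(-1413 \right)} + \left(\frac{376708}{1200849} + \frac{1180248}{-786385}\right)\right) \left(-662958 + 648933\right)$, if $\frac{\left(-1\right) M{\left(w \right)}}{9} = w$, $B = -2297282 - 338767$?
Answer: $\frac{269791486991593456}{1535495351} \approx 1.757 \cdot 10^{8}$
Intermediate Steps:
$B = -2636049$
$M{\left(w \right)} = - 9 w$
$B - \left(M{\left(-1413 \right)} + \left(\frac{376708}{1200849} + \frac{1180248}{-786385}\right)\right) \left(-662958 + 648933\right) = -2636049 - \left(\left(-9\right) \left(-1413\right) + \left(\frac{376708}{1200849} + \frac{1180248}{-786385}\right)\right) \left(-662958 + 648933\right) = -2636049 - \left(12717 + \left(376708 \cdot \frac{1}{1200849} + 1180248 \left(- \frac{1}{786385}\right)\right)\right) \left(-14025\right) = -2636049 - \left(12717 + \left(\frac{9188}{29289} - \frac{1180248}{786385}\right)\right) \left(-14025\right) = -2636049 - \left(12717 - \frac{27342978292}{23032430265}\right) \left(-14025\right) = -2636049 - \frac{292876072701713}{23032430265} \left(-14025\right) = -2636049 - - \frac{273839127976101655}{1535495351} = -2636049 + \frac{273839127976101655}{1535495351} = \frac{269791486991593456}{1535495351}$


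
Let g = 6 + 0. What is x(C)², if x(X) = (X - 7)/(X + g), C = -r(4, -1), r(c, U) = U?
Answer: 36/49 ≈ 0.73469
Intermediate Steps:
g = 6
C = 1 (C = -1*(-1) = 1)
x(X) = (-7 + X)/(6 + X) (x(X) = (X - 7)/(X + 6) = (-7 + X)/(6 + X))
x(C)² = ((-7 + 1)/(6 + 1))² = (-6/7)² = 36/49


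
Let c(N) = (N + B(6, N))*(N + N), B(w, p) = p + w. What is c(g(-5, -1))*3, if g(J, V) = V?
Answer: -24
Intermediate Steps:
c(N) = 2*N*(6 + 2*N) (c(N) = (N + (N + 6))*(N + N) = (N + (6 + N))*(2*N) = (6 + 2*N)*(2*N) = 2*N*(6 + 2*N))
c(g(-5, -1))*3 = (4*(-1)*(3 - 1))*3 = (4*(-1)*2)*3 = -8*3 = -24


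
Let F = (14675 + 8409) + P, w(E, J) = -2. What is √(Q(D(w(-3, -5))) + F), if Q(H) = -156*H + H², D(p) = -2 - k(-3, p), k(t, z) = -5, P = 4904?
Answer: √27529 ≈ 165.92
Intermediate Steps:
D(p) = 3 (D(p) = -2 - 1*(-5) = -2 + 5 = 3)
Q(H) = H² - 156*H
F = 27988 (F = (14675 + 8409) + 4904 = 23084 + 4904 = 27988)
√(Q(D(w(-3, -5))) + F) = √(3*(-156 + 3) + 27988) = √(3*(-153) + 27988) = √(-459 + 27988) = √27529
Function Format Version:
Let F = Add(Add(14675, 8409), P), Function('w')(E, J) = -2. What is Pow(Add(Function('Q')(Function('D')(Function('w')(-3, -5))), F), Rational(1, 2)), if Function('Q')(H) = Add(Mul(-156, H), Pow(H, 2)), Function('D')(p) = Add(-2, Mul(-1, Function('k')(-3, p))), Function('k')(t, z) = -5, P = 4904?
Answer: Pow(27529, Rational(1, 2)) ≈ 165.92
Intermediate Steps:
Function('D')(p) = 3 (Function('D')(p) = Add(-2, Mul(-1, -5)) = Add(-2, 5) = 3)
Function('Q')(H) = Add(Pow(H, 2), Mul(-156, H))
F = 27988 (F = Add(Add(14675, 8409), 4904) = Add(23084, 4904) = 27988)
Pow(Add(Function('Q')(Function('D')(Function('w')(-3, -5))), F), Rational(1, 2)) = Pow(Add(Mul(3, Add(-156, 3)), 27988), Rational(1, 2)) = Pow(Add(Mul(3, -153), 27988), Rational(1, 2)) = Pow(Add(-459, 27988), Rational(1, 2)) = Pow(27529, Rational(1, 2))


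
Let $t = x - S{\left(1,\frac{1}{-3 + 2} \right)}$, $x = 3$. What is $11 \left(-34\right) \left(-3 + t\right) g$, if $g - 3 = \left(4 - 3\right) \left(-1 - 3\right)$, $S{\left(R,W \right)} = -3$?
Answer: $1122$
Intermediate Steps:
$g = -1$ ($g = 3 + \left(4 - 3\right) \left(-1 - 3\right) = 3 + 1 \left(-4\right) = 3 - 4 = -1$)
$t = 6$ ($t = 3 - -3 = 3 + 3 = 6$)
$11 \left(-34\right) \left(-3 + t\right) g = 11 \left(-34\right) \left(-3 + 6\right) \left(-1\right) = - 374 \cdot 3 \left(-1\right) = \left(-374\right) \left(-3\right) = 1122$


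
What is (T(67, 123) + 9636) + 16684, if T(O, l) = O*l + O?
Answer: 34628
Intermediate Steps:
T(O, l) = O + O*l
(T(67, 123) + 9636) + 16684 = (67*(1 + 123) + 9636) + 16684 = (67*124 + 9636) + 16684 = (8308 + 9636) + 16684 = 17944 + 16684 = 34628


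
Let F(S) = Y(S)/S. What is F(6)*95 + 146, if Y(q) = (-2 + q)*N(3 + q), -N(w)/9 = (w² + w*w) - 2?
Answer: -91054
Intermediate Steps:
N(w) = 18 - 18*w² (N(w) = -9*((w² + w*w) - 2) = -9*((w² + w²) - 2) = -9*(2*w² - 2) = -9*(-2 + 2*w²) = 18 - 18*w²)
Y(q) = (-2 + q)*(18 - 18*(3 + q)²)
F(S) = -18*(-1 + (3 + S)²)*(-2 + S)/S (F(S) = (-18*(-1 + (3 + S)²)*(-2 + S))/S = -18*(-1 + (3 + S)²)*(-2 + S)/S)
F(6)*95 + 146 = -18*(-1 + (3 + 6)²)*(-2 + 6)/6*95 + 146 = -18*⅙*(-1 + 9²)*4*95 + 146 = -18*⅙*(-1 + 81)*4*95 + 146 = -18*⅙*80*4*95 + 146 = -960*95 + 146 = -91200 + 146 = -91054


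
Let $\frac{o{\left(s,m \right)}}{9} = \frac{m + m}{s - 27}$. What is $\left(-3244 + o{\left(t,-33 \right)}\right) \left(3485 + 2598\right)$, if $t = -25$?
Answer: $- \frac{511257901}{26} \approx -1.9664 \cdot 10^{7}$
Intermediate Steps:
$o{\left(s,m \right)} = \frac{18 m}{-27 + s}$ ($o{\left(s,m \right)} = 9 \frac{m + m}{s - 27} = 9 \frac{2 m}{-27 + s} = \frac{18 m}{-27 + s}$)
$\left(-3244 + o{\left(t,-33 \right)}\right) \left(3485 + 2598\right) = \left(-3244 + 18 \left(-33\right) \frac{1}{-27 - 25}\right) \left(3485 + 2598\right) = \left(-3244 + 18 \left(-33\right) \frac{1}{-52}\right) 6083 = \left(-3244 + 18 \left(-33\right) \left(- \frac{1}{52}\right)\right) 6083 = \left(-3244 + \frac{297}{26}\right) 6083 = \left(- \frac{84047}{26}\right) 6083 = - \frac{511257901}{26}$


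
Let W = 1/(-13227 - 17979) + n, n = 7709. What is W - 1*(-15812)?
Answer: 733996325/31206 ≈ 23521.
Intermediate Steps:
W = 240567053/31206 (W = 1/(-13227 - 17979) + 7709 = 1/(-31206) + 7709 = -1/31206 + 7709 = 240567053/31206 ≈ 7709.0)
W - 1*(-15812) = 240567053/31206 - 1*(-15812) = 240567053/31206 + 15812 = 733996325/31206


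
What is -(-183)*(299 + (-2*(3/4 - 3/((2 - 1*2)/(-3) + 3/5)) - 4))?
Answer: 111081/2 ≈ 55541.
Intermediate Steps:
-(-183)*(299 + (-2*(3/4 - 3/((2 - 1*2)/(-3) + 3/5)) - 4)) = -(-183)*(299 + (-2*(3*(1/4) - 3/((2 - 2)*(-1/3) + 3*(1/5))) - 4)) = -(-183)*(299 + (-2*(3/4 - 3/(0*(-1/3) + 3/5)) - 4)) = -(-183)*(299 + (-2*(3/4 - 3/(0 + 3/5)) - 4)) = -(-183)*(299 + (-2*(3/4 - 3/3/5) - 4)) = -(-183)*(299 + (-2*(3/4 - 3*5/3) - 4)) = -(-183)*(299 + (-2*(3/4 - 5) - 4)) = -(-183)*(299 + (-2*(-17/4) - 4)) = -(-183)*(299 + (17/2 - 4)) = -(-183)*(299 + 9/2) = -(-183)*607/2 = -1*(-111081/2) = 111081/2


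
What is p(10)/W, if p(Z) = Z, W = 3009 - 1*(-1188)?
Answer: 10/4197 ≈ 0.0023827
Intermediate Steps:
W = 4197 (W = 3009 + 1188 = 4197)
p(10)/W = 10/4197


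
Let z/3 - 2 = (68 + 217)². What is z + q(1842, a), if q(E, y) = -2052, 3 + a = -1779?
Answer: 241629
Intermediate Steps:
a = -1782 (a = -3 - 1779 = -1782)
z = 243681 (z = 6 + 3*(68 + 217)² = 6 + 3*285² = 6 + 3*81225 = 6 + 243675 = 243681)
z + q(1842, a) = 243681 - 2052 = 241629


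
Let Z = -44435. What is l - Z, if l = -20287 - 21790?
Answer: 2358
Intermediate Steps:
l = -42077
l - Z = -42077 - 1*(-44435) = -42077 + 44435 = 2358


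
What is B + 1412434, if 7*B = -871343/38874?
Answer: 34940713079/24738 ≈ 1.4124e+6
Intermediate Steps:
B = -79213/24738 (B = (-871343/38874)/7 = (-871343*1/38874)/7 = (⅐)*(-79213/3534) = -79213/24738 ≈ -3.2021)
B + 1412434 = -79213/24738 + 1412434 = 34940713079/24738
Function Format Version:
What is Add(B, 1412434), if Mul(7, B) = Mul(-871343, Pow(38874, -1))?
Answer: Rational(34940713079, 24738) ≈ 1.4124e+6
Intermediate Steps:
B = Rational(-79213, 24738) (B = Mul(Rational(1, 7), Mul(-871343, Pow(38874, -1))) = Mul(Rational(1, 7), Mul(-871343, Rational(1, 38874))) = Mul(Rational(1, 7), Rational(-79213, 3534)) = Rational(-79213, 24738) ≈ -3.2021)
Add(B, 1412434) = Add(Rational(-79213, 24738), 1412434) = Rational(34940713079, 24738)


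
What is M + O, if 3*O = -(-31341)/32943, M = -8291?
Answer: -273119966/32943 ≈ -8290.7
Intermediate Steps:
O = 10447/32943 (O = (-(-31341)/32943)/3 = (-1*(-10447/10981))/3 = (⅓)*(10447/10981) = 10447/32943 ≈ 0.31712)
M + O = -8291 + 10447/32943 = -273119966/32943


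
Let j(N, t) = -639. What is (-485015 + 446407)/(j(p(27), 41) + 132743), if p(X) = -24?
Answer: -4826/16513 ≈ -0.29225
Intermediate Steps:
(-485015 + 446407)/(j(p(27), 41) + 132743) = (-485015 + 446407)/(-639 + 132743) = -38608/132104 = -38608*1/132104 = -4826/16513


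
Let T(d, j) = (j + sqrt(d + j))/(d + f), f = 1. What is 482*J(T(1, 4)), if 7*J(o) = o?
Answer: 964/7 + 241*sqrt(5)/7 ≈ 214.70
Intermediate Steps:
T(d, j) = (j + sqrt(d + j))/(1 + d) (T(d, j) = (j + sqrt(d + j))/(d + 1) = (j + sqrt(d + j))/(1 + d))
J(o) = o/7
482*J(T(1, 4)) = 482*(((4 + sqrt(1 + 4))/(1 + 1))/7) = 482*(((4 + sqrt(5))/2)/7) = 482*((2 + sqrt(5)/2)/7) = 482*(2/7 + sqrt(5)/14) = 964/7 + 241*sqrt(5)/7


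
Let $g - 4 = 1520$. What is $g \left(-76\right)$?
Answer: $-115824$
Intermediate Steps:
$g = 1524$ ($g = 4 + 1520 = 1524$)
$g \left(-76\right) = 1524 \left(-76\right) = -115824$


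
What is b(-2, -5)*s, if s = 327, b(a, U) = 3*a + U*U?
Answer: 6213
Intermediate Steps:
b(a, U) = U² + 3*a (b(a, U) = 3*a + U² = U² + 3*a)
b(-2, -5)*s = ((-5)² + 3*(-2))*327 = (25 - 6)*327 = 19*327 = 6213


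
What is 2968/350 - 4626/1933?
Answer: 294146/48325 ≈ 6.0868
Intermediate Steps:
2968/350 - 4626/1933 = 2968*(1/350) - 4626*1/1933 = 212/25 - 4626/1933 = 294146/48325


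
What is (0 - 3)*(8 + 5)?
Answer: -39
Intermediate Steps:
(0 - 3)*(8 + 5) = -3*13 = -39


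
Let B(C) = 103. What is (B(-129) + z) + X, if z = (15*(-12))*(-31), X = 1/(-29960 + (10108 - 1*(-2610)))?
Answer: 97986285/17242 ≈ 5683.0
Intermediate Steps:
X = -1/17242 (X = 1/(-29960 + (10108 + 2610)) = 1/(-29960 + 12718) = 1/(-17242) = -1/17242 ≈ -5.7998e-5)
z = 5580 (z = -180*(-31) = 5580)
(B(-129) + z) + X = (103 + 5580) - 1/17242 = 5683 - 1/17242 = 97986285/17242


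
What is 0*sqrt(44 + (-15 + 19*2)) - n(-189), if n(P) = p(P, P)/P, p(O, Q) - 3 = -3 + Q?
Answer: -1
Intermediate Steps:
p(O, Q) = Q (p(O, Q) = 3 + (-3 + Q) = Q)
n(P) = 1 (n(P) = P/P = 1)
0*sqrt(44 + (-15 + 19*2)) - n(-189) = 0*sqrt(44 + (-15 + 19*2)) - 1*1 = 0*sqrt(44 + (-15 + 38)) - 1 = 0*sqrt(44 + 23) - 1 = 0*sqrt(67) - 1 = 0 - 1 = -1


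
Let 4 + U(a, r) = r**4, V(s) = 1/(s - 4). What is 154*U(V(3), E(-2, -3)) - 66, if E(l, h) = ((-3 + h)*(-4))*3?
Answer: 4138573142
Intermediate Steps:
V(s) = 1/(-4 + s)
E(l, h) = 36 - 12*h (E(l, h) = (12 - 4*h)*3 = 36 - 12*h)
U(a, r) = -4 + r**4
154*U(V(3), E(-2, -3)) - 66 = 154*(-4 + (36 - 12*(-3))**4) - 66 = 154*(-4 + (36 + 36)**4) - 66 = 154*(-4 + 72**4) - 66 = 154*(-4 + 26873856) - 66 = 154*26873852 - 66 = 4138573208 - 66 = 4138573142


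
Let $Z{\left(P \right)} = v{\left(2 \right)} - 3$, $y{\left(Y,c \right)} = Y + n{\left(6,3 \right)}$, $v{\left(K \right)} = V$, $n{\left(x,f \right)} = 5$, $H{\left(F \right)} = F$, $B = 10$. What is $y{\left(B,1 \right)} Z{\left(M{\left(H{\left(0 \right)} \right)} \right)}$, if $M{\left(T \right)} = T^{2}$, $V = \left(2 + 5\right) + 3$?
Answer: $105$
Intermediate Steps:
$V = 10$ ($V = 7 + 3 = 10$)
$v{\left(K \right)} = 10$
$y{\left(Y,c \right)} = 5 + Y$ ($y{\left(Y,c \right)} = Y + 5 = 5 + Y$)
$Z{\left(P \right)} = 7$ ($Z{\left(P \right)} = 10 - 3 = 7$)
$y{\left(B,1 \right)} Z{\left(M{\left(H{\left(0 \right)} \right)} \right)} = \left(5 + 10\right) 7 = 15 \cdot 7 = 105$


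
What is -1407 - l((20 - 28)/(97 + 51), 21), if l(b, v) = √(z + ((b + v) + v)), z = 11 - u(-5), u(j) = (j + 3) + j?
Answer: -1407 - √82066/37 ≈ -1414.7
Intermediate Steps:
u(j) = 3 + 2*j (u(j) = (3 + j) + j = 3 + 2*j)
z = 18 (z = 11 - (3 + 2*(-5)) = 11 - (3 - 10) = 11 - 1*(-7) = 11 + 7 = 18)
l(b, v) = √(18 + b + 2*v) (l(b, v) = √(18 + ((b + v) + v)) = √(18 + (b + 2*v)) = √(18 + b + 2*v))
-1407 - l((20 - 28)/(97 + 51), 21) = -1407 - √(18 + (20 - 28)/(97 + 51) + 2*21) = -1407 - √(18 - 8/148 + 42) = -1407 - √(18 - 8*1/148 + 42) = -1407 - √(18 - 2/37 + 42) = -1407 - √(2218/37) = -1407 - √82066/37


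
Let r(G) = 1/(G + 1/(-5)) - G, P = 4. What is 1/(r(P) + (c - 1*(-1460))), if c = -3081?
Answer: -19/30870 ≈ -0.00061548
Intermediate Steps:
r(G) = 1/(-⅕ + G) - G (r(G) = 1/(G - ⅕) - G = 1/(-⅕ + G) - G)
1/(r(P) + (c - 1*(-1460))) = 1/((5 + 4 - 5*4²)/(-1 + 5*4) + (-3081 - 1*(-1460))) = 1/((5 + 4 - 5*16)/(-1 + 20) + (-3081 + 1460)) = 1/((5 + 4 - 80)/19 - 1621) = 1/((1/19)*(-71) - 1621) = 1/(-71/19 - 1621) = 1/(-30870/19) = -19/30870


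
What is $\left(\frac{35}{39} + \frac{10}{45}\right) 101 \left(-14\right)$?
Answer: $- \frac{185234}{117} \approx -1583.2$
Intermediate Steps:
$\left(\frac{35}{39} + \frac{10}{45}\right) 101 \left(-14\right) = \left(35 \cdot \frac{1}{39} + 10 \cdot \frac{1}{45}\right) 101 \left(-14\right) = \left(\frac{35}{39} + \frac{2}{9}\right) 101 \left(-14\right) = \frac{131}{117} \cdot 101 \left(-14\right) = \frac{13231}{117} \left(-14\right) = - \frac{185234}{117}$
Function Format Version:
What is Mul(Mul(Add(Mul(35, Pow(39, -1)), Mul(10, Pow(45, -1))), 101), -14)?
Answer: Rational(-185234, 117) ≈ -1583.2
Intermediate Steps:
Mul(Mul(Add(Mul(35, Pow(39, -1)), Mul(10, Pow(45, -1))), 101), -14) = Mul(Mul(Add(Mul(35, Rational(1, 39)), Mul(10, Rational(1, 45))), 101), -14) = Mul(Mul(Add(Rational(35, 39), Rational(2, 9)), 101), -14) = Mul(Mul(Rational(131, 117), 101), -14) = Mul(Rational(13231, 117), -14) = Rational(-185234, 117)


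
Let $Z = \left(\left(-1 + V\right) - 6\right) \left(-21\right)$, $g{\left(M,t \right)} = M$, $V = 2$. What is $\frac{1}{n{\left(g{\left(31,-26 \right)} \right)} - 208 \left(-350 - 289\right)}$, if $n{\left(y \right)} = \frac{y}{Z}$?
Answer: $\frac{105}{13955791} \approx 7.5238 \cdot 10^{-6}$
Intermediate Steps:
$Z = 105$ ($Z = \left(\left(-1 + 2\right) - 6\right) \left(-21\right) = \left(1 - 6\right) \left(-21\right) = \left(-5\right) \left(-21\right) = 105$)
$n{\left(y \right)} = \frac{y}{105}$
$\frac{1}{n{\left(g{\left(31,-26 \right)} \right)} - 208 \left(-350 - 289\right)} = \frac{1}{\frac{1}{105} \cdot 31 - 208 \left(-350 - 289\right)} = \frac{1}{\frac{31}{105} - -132912} = \frac{1}{\frac{31}{105} + 132912} = \frac{1}{\frac{13955791}{105}} = \frac{105}{13955791}$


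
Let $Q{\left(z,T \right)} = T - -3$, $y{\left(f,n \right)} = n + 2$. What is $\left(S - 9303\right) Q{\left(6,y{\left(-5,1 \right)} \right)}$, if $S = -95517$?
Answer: $-628920$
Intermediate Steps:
$y{\left(f,n \right)} = 2 + n$
$Q{\left(z,T \right)} = 3 + T$ ($Q{\left(z,T \right)} = T + 3 = 3 + T$)
$\left(S - 9303\right) Q{\left(6,y{\left(-5,1 \right)} \right)} = \left(-95517 - 9303\right) \left(3 + \left(2 + 1\right)\right) = - 104820 \left(3 + 3\right) = \left(-104820\right) 6 = -628920$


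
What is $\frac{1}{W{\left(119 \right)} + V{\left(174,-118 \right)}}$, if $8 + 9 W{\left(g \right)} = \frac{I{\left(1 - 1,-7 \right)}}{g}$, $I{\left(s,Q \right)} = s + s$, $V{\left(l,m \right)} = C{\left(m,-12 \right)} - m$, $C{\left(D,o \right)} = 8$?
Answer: $\frac{9}{1126} \approx 0.0079929$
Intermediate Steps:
$V{\left(l,m \right)} = 8 - m$
$I{\left(s,Q \right)} = 2 s$
$W{\left(g \right)} = - \frac{8}{9}$ ($W{\left(g \right)} = - \frac{8}{9} + \frac{2 \left(1 - 1\right) \frac{1}{g}}{9} = - \frac{8}{9} + \frac{2 \cdot 0 \frac{1}{g}}{9} = - \frac{8}{9} + \frac{0 \frac{1}{g}}{9} = - \frac{8}{9} + \frac{1}{9} \cdot 0 = - \frac{8}{9} + 0 = - \frac{8}{9}$)
$\frac{1}{W{\left(119 \right)} + V{\left(174,-118 \right)}} = \frac{1}{- \frac{8}{9} + \left(8 - -118\right)} = \frac{1}{- \frac{8}{9} + \left(8 + 118\right)} = \frac{1}{- \frac{8}{9} + 126} = \frac{1}{\frac{1126}{9}} = \frac{9}{1126}$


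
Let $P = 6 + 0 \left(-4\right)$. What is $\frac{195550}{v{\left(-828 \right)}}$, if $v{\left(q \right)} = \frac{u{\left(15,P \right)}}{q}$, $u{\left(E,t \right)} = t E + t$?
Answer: $- \frac{6746475}{4} \approx -1.6866 \cdot 10^{6}$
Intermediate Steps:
$P = 6$ ($P = 6 + 0 = 6$)
$u{\left(E,t \right)} = t + E t$ ($u{\left(E,t \right)} = E t + t = t + E t$)
$v{\left(q \right)} = \frac{96}{q}$ ($v{\left(q \right)} = \frac{6 \left(1 + 15\right)}{q} = \frac{6 \cdot 16}{q} = \frac{96}{q}$)
$\frac{195550}{v{\left(-828 \right)}} = \frac{195550}{96 \frac{1}{-828}} = \frac{195550}{96 \left(- \frac{1}{828}\right)} = \frac{195550}{- \frac{8}{69}} = 195550 \left(- \frac{69}{8}\right) = - \frac{6746475}{4}$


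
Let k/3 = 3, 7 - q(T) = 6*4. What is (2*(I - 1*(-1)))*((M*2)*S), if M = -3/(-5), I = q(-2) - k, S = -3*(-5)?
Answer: -900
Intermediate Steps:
q(T) = -17 (q(T) = 7 - 6*4 = 7 - 1*24 = 7 - 24 = -17)
k = 9 (k = 3*3 = 9)
S = 15
I = -26 (I = -17 - 1*9 = -17 - 9 = -26)
M = ⅗ (M = -3*(-⅕) = ⅗ ≈ 0.60000)
(2*(I - 1*(-1)))*((M*2)*S) = (2*(-26 - 1*(-1)))*(((⅗)*2)*15) = (2*(-26 + 1))*((6/5)*15) = (2*(-25))*18 = -50*18 = -900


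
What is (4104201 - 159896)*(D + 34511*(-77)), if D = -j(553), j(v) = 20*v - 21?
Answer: -10524928241730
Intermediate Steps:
j(v) = -21 + 20*v
D = -11039 (D = -(-21 + 20*553) = -(-21 + 11060) = -1*11039 = -11039)
(4104201 - 159896)*(D + 34511*(-77)) = (4104201 - 159896)*(-11039 + 34511*(-77)) = 3944305*(-11039 - 2657347) = 3944305*(-2668386) = -10524928241730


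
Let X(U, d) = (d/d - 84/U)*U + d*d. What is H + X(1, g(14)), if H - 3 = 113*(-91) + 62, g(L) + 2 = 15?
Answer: -10132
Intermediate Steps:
g(L) = 13 (g(L) = -2 + 15 = 13)
X(U, d) = d² + U*(1 - 84/U) (X(U, d) = (1 - 84/U)*U + d² = U*(1 - 84/U) + d² = d² + U*(1 - 84/U))
H = -10218 (H = 3 + (113*(-91) + 62) = 3 + (-10283 + 62) = 3 - 10221 = -10218)
H + X(1, g(14)) = -10218 + (-84 + 1 + 13²) = -10218 + (-84 + 1 + 169) = -10218 + 86 = -10132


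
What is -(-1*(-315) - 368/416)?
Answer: -8167/26 ≈ -314.12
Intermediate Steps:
-(-1*(-315) - 368/416) = -(315 - 368/416) = -(315 - 1*23/26) = -(315 - 23/26) = -1*8167/26 = -8167/26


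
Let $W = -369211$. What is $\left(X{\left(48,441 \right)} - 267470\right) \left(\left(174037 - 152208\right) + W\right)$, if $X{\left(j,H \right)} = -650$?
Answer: $93140061840$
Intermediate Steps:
$\left(X{\left(48,441 \right)} - 267470\right) \left(\left(174037 - 152208\right) + W\right) = \left(-650 - 267470\right) \left(\left(174037 - 152208\right) - 369211\right) = - 268120 \left(21829 - 369211\right) = \left(-268120\right) \left(-347382\right) = 93140061840$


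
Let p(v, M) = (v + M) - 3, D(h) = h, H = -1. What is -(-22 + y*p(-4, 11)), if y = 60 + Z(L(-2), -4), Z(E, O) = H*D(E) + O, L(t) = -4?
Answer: -218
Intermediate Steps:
Z(E, O) = O - E (Z(E, O) = -E + O = O - E)
y = 60 (y = 60 + (-4 - 1*(-4)) = 60 + (-4 + 4) = 60 + 0 = 60)
p(v, M) = -3 + M + v (p(v, M) = (M + v) - 3 = -3 + M + v)
-(-22 + y*p(-4, 11)) = -(-22 + 60*(-3 + 11 - 4)) = -(-22 + 60*4) = -(-22 + 240) = -1*218 = -218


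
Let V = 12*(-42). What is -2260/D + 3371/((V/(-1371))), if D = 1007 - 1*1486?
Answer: 738301693/80472 ≈ 9174.6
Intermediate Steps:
D = -479 (D = 1007 - 1486 = -479)
V = -504
-2260/D + 3371/((V/(-1371))) = -2260/(-479) + 3371/((-504/(-1371))) = -2260*(-1/479) + 3371/((-504*(-1/1371))) = 2260/479 + 3371/(168/457) = 2260/479 + 3371*(457/168) = 2260/479 + 1540547/168 = 738301693/80472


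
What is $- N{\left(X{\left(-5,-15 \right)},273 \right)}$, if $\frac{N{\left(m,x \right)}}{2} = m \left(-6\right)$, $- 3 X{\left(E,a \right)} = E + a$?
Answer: $80$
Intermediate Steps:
$X{\left(E,a \right)} = - \frac{E}{3} - \frac{a}{3}$ ($X{\left(E,a \right)} = - \frac{E + a}{3} = - \frac{E}{3} - \frac{a}{3}$)
$N{\left(m,x \right)} = - 12 m$ ($N{\left(m,x \right)} = 2 m \left(-6\right) = 2 \left(- 6 m\right) = - 12 m$)
$- N{\left(X{\left(-5,-15 \right)},273 \right)} = - \left(-12\right) \left(\left(- \frac{1}{3}\right) \left(-5\right) - -5\right) = - \left(-12\right) \left(\frac{5}{3} + 5\right) = - \frac{\left(-12\right) 20}{3} = \left(-1\right) \left(-80\right) = 80$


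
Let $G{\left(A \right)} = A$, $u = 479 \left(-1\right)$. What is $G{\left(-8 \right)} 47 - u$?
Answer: $103$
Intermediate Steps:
$u = -479$
$G{\left(-8 \right)} 47 - u = \left(-8\right) 47 - -479 = -376 + 479 = 103$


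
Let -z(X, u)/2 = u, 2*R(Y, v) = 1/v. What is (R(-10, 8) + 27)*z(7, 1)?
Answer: -433/8 ≈ -54.125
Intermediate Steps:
R(Y, v) = 1/(2*v)
z(X, u) = -2*u
(R(-10, 8) + 27)*z(7, 1) = ((1/2)/8 + 27)*(-2*1) = ((1/2)*(1/8) + 27)*(-2) = (1/16 + 27)*(-2) = (433/16)*(-2) = -433/8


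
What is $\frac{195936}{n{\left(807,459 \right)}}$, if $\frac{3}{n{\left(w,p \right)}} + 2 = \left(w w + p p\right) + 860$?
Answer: $56350409856$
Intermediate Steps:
$n{\left(w,p \right)} = \frac{3}{858 + p^{2} + w^{2}}$ ($n{\left(w,p \right)} = \frac{3}{-2 + \left(\left(w w + p p\right) + 860\right)} = \frac{3}{-2 + \left(\left(w^{2} + p^{2}\right) + 860\right)} = \frac{3}{-2 + \left(\left(p^{2} + w^{2}\right) + 860\right)} = \frac{3}{-2 + \left(860 + p^{2} + w^{2}\right)} = \frac{3}{858 + p^{2} + w^{2}}$)
$\frac{195936}{n{\left(807,459 \right)}} = \frac{195936}{3 \frac{1}{858 + 459^{2} + 807^{2}}} = \frac{195936}{3 \frac{1}{858 + 210681 + 651249}} = \frac{195936}{3 \cdot \frac{1}{862788}} = 195936 \frac{1}{\frac{1}{287596}} = 195936 \cdot 287596 = 56350409856$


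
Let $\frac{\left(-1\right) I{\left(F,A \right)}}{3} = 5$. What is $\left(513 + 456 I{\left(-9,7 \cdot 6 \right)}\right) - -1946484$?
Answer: $1940157$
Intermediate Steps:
$I{\left(F,A \right)} = -15$ ($I{\left(F,A \right)} = \left(-3\right) 5 = -15$)
$\left(513 + 456 I{\left(-9,7 \cdot 6 \right)}\right) - -1946484 = \left(513 + 456 \left(-15\right)\right) - -1946484 = \left(513 - 6840\right) + 1946484 = -6327 + 1946484 = 1940157$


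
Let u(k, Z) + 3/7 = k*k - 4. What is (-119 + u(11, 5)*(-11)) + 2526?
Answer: 7873/7 ≈ 1124.7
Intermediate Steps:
u(k, Z) = -31/7 + k² (u(k, Z) = -3/7 + (k*k - 4) = -3/7 + (k² - 4) = -3/7 + (-4 + k²) = -31/7 + k²)
(-119 + u(11, 5)*(-11)) + 2526 = (-119 + (-31/7 + 11²)*(-11)) + 2526 = (-119 + (-31/7 + 121)*(-11)) + 2526 = (-119 + (816/7)*(-11)) + 2526 = (-119 - 8976/7) + 2526 = -9809/7 + 2526 = 7873/7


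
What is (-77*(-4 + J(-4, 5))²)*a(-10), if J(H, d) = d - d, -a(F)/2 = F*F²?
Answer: -2464000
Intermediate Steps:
a(F) = -2*F³ (a(F) = -2*F*F² = -2*F³)
J(H, d) = 0
(-77*(-4 + J(-4, 5))²)*a(-10) = (-77*(-4 + 0)²)*(-2*(-10)³) = (-77*(-4)²)*(-2*(-1000)) = -77*16*2000 = -1232*2000 = -2464000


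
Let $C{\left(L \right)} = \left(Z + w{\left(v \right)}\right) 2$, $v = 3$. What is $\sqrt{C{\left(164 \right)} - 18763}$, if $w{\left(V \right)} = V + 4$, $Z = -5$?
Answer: $13 i \sqrt{111} \approx 136.96 i$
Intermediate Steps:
$w{\left(V \right)} = 4 + V$
$C{\left(L \right)} = 4$ ($C{\left(L \right)} = \left(-5 + \left(4 + 3\right)\right) 2 = \left(-5 + 7\right) 2 = 2 \cdot 2 = 4$)
$\sqrt{C{\left(164 \right)} - 18763} = \sqrt{4 - 18763} = \sqrt{-18759} = 13 i \sqrt{111}$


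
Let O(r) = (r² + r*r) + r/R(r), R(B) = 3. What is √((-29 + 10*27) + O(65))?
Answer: √78414/3 ≈ 93.342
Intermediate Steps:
O(r) = 2*r² + r/3 (O(r) = (r² + r*r) + r/3 = (r² + r²) + r*(⅓) = 2*r² + r/3)
√((-29 + 10*27) + O(65)) = √((-29 + 10*27) + (⅓)*65*(1 + 6*65)) = √((-29 + 270) + (⅓)*65*(1 + 390)) = √(241 + (⅓)*65*391) = √(241 + 25415/3) = √(26138/3) = √78414/3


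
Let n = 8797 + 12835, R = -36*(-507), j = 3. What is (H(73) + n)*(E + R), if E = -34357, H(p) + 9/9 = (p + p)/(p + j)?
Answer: -13239131355/38 ≈ -3.4840e+8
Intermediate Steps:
H(p) = -1 + 2*p/(3 + p) (H(p) = -1 + (p + p)/(p + 3) = -1 + (2*p)/(3 + p) = -1 + 2*p/(3 + p))
R = 18252
n = 21632
(H(73) + n)*(E + R) = ((-3 + 73)/(3 + 73) + 21632)*(-34357 + 18252) = (70/76 + 21632)*(-16105) = ((1/76)*70 + 21632)*(-16105) = (35/38 + 21632)*(-16105) = (822051/38)*(-16105) = -13239131355/38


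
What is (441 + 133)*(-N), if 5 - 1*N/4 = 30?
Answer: 57400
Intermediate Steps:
N = -100 (N = 20 - 4*30 = 20 - 120 = -100)
(441 + 133)*(-N) = (441 + 133)*(-1*(-100)) = 574*100 = 57400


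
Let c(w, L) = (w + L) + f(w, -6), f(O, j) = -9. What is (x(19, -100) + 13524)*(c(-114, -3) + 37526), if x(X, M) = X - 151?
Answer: 500860800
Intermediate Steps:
x(X, M) = -151 + X
c(w, L) = -9 + L + w (c(w, L) = (w + L) - 9 = (L + w) - 9 = -9 + L + w)
(x(19, -100) + 13524)*(c(-114, -3) + 37526) = ((-151 + 19) + 13524)*((-9 - 3 - 114) + 37526) = (-132 + 13524)*(-126 + 37526) = 13392*37400 = 500860800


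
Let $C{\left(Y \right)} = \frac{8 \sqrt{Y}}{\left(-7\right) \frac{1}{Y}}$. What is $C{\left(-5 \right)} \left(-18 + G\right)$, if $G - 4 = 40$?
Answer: $\frac{1040 i \sqrt{5}}{7} \approx 332.22 i$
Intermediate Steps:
$G = 44$ ($G = 4 + 40 = 44$)
$C{\left(Y \right)} = - \frac{8 Y^{\frac{3}{2}}}{7}$ ($C{\left(Y \right)} = 8 \sqrt{Y} \left(- \frac{Y}{7}\right) = - \frac{8 Y^{\frac{3}{2}}}{7}$)
$C{\left(-5 \right)} \left(-18 + G\right) = - \frac{8 \left(-5\right)^{\frac{3}{2}}}{7} \left(-18 + 44\right) = - \frac{8 \left(- 5 i \sqrt{5}\right)}{7} \cdot 26 = \frac{40 i \sqrt{5}}{7} \cdot 26 = \frac{1040 i \sqrt{5}}{7}$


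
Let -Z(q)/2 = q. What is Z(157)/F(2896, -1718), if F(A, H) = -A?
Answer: 157/1448 ≈ 0.10843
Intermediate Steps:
Z(q) = -2*q
Z(157)/F(2896, -1718) = (-2*157)/((-1*2896)) = -314/(-2896) = -314*(-1/2896) = 157/1448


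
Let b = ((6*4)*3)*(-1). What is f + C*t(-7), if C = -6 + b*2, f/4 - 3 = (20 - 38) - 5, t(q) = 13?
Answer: -2030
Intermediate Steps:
b = -72 (b = (24*3)*(-1) = 72*(-1) = -72)
f = -80 (f = 12 + 4*((20 - 38) - 5) = 12 + 4*(-18 - 5) = 12 + 4*(-23) = 12 - 92 = -80)
C = -150 (C = -6 - 72*2 = -6 - 144 = -150)
f + C*t(-7) = -80 - 150*13 = -80 - 1950 = -2030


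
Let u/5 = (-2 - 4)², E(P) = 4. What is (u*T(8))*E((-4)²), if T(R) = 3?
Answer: 2160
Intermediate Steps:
u = 180 (u = 5*(-2 - 4)² = 5*(-6)² = 5*36 = 180)
(u*T(8))*E((-4)²) = (180*3)*4 = 540*4 = 2160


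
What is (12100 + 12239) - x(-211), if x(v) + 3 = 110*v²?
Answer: -4872968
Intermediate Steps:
x(v) = -3 + 110*v²
(12100 + 12239) - x(-211) = (12100 + 12239) - (-3 + 110*(-211)²) = 24339 - (-3 + 110*44521) = 24339 - (-3 + 4897310) = 24339 - 1*4897307 = 24339 - 4897307 = -4872968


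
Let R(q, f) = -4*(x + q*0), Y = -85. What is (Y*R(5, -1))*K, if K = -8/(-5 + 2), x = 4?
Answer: 10880/3 ≈ 3626.7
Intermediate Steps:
K = 8/3 (K = -8/(-3) = -8*(-⅓) = 8/3 ≈ 2.6667)
R(q, f) = -16 (R(q, f) = -4*(4 + q*0) = -4*(4 + 0) = -4*4 = -16)
(Y*R(5, -1))*K = -85*(-16)*(8/3) = 1360*(8/3) = 10880/3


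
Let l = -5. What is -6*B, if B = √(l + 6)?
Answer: -6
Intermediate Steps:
B = 1 (B = √(-5 + 6) = √1 = 1)
-6*B = -6*1 = -6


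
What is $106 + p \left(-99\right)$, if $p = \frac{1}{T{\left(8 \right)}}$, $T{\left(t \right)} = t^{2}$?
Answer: $\frac{6685}{64} \approx 104.45$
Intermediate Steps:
$p = \frac{1}{64}$ ($p = \frac{1}{8^{2}} = \frac{1}{64} \approx 0.015625$)
$106 + p \left(-99\right) = 106 + \frac{1}{64} \left(-99\right) = 106 - \frac{99}{64} = \frac{6685}{64}$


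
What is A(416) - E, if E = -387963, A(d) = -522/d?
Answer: 80696043/208 ≈ 3.8796e+5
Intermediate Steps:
A(416) - E = -522/416 - 1*(-387963) = -522*1/416 + 387963 = -261/208 + 387963 = 80696043/208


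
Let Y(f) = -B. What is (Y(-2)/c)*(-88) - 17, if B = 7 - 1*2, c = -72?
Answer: -208/9 ≈ -23.111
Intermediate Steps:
B = 5 (B = 7 - 2 = 5)
Y(f) = -5 (Y(f) = -1*5 = -5)
(Y(-2)/c)*(-88) - 17 = -5/(-72)*(-88) - 17 = -5*(-1/72)*(-88) - 17 = (5/72)*(-88) - 17 = -55/9 - 17 = -208/9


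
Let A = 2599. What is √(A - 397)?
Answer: √2202 ≈ 46.925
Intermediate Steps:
√(A - 397) = √(2599 - 397) = √2202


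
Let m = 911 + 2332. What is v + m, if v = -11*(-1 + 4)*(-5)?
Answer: 3408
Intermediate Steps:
m = 3243
v = 165 (v = -11*3*(-5) = -33*(-5) = 165)
v + m = 165 + 3243 = 3408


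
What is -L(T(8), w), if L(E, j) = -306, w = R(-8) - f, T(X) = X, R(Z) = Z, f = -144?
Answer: 306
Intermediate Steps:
w = 136 (w = -8 - 1*(-144) = -8 + 144 = 136)
-L(T(8), w) = -1*(-306) = 306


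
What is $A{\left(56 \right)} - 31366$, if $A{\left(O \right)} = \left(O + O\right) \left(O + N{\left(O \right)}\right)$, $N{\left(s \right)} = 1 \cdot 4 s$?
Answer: $-6$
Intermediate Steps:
$N{\left(s \right)} = 4 s$
$A{\left(O \right)} = 10 O^{2}$ ($A{\left(O \right)} = \left(O + O\right) \left(O + 4 O\right) = 2 O 5 O = 10 O^{2}$)
$A{\left(56 \right)} - 31366 = 10 \cdot 56^{2} - 31366 = 10 \cdot 3136 - 31366 = 31360 - 31366 = -6$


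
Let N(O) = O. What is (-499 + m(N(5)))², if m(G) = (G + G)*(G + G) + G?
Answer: 155236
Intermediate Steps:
m(G) = G + 4*G² (m(G) = (2*G)*(2*G) + G = 4*G² + G = G + 4*G²)
(-499 + m(N(5)))² = (-499 + 5*(1 + 4*5))² = (-499 + 5*(1 + 20))² = (-499 + 5*21)² = (-499 + 105)² = (-394)² = 155236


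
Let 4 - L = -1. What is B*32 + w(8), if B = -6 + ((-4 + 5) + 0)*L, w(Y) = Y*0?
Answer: -32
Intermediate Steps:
w(Y) = 0
L = 5 (L = 4 - 1*(-1) = 4 + 1 = 5)
B = -1 (B = -6 + ((-4 + 5) + 0)*5 = -6 + (1 + 0)*5 = -6 + 1*5 = -6 + 5 = -1)
B*32 + w(8) = -1*32 + 0 = -32 + 0 = -32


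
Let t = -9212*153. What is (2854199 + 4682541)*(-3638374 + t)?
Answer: -38044031539400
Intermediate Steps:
t = -1409436
(2854199 + 4682541)*(-3638374 + t) = (2854199 + 4682541)*(-3638374 - 1409436) = 7536740*(-5047810) = -38044031539400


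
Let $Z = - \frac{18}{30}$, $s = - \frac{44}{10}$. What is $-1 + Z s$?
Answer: $\frac{41}{25} \approx 1.64$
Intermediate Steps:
$s = - \frac{22}{5}$ ($s = \left(-44\right) \frac{1}{10} = - \frac{22}{5} \approx -4.4$)
$Z = - \frac{3}{5}$ ($Z = \left(-18\right) \frac{1}{30} = - \frac{3}{5} \approx -0.6$)
$-1 + Z s = -1 - - \frac{66}{25} = -1 + \frac{66}{25} = \frac{41}{25}$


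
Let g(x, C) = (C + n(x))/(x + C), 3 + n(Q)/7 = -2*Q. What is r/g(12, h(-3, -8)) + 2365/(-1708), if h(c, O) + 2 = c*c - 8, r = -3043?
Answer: 28361267/162260 ≈ 174.79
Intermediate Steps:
n(Q) = -21 - 14*Q (n(Q) = -21 + 7*(-2*Q) = -21 - 14*Q)
h(c, O) = -10 + c² (h(c, O) = -2 + (c*c - 8) = -2 + (c² - 8) = -2 + (-8 + c²) = -10 + c²)
g(x, C) = (-21 + C - 14*x)/(C + x) (g(x, C) = (C + (-21 - 14*x))/(x + C) = (-21 + C - 14*x)/(C + x))
r/g(12, h(-3, -8)) + 2365/(-1708) = -3043*((-10 + (-3)²) + 12)/(-21 + (-10 + (-3)²) - 14*12) + 2365/(-1708) = -3043*((-10 + 9) + 12)/(-21 + (-10 + 9) - 168) + 2365*(-1/1708) = -3043*(-1 + 12)/(-21 - 1 - 168) - 2365/1708 = -3043/(-190/11) - 2365/1708 = -3043*(-11/190) - 2365/1708 = 33473/190 - 2365/1708 = 28361267/162260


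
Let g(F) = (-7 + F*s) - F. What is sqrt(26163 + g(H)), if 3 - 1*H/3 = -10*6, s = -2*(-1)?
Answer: sqrt(26345) ≈ 162.31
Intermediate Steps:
s = 2
H = 189 (H = 9 - (-30)*6 = 9 - 3*(-60) = 9 + 180 = 189)
g(F) = -7 + F (g(F) = (-7 + F*2) - F = (-7 + 2*F) - F = -7 + F)
sqrt(26163 + g(H)) = sqrt(26163 + (-7 + 189)) = sqrt(26163 + 182) = sqrt(26345)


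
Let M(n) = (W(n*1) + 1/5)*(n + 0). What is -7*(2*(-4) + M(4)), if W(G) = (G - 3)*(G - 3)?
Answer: 112/5 ≈ 22.400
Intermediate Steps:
W(G) = (-3 + G)² (W(G) = (-3 + G)*(-3 + G) = (-3 + G)²)
M(n) = n*(⅕ + (-3 + n)²) (M(n) = ((-3 + n*1)² + 1/5)*(n + 0) = ((-3 + n)² + ⅕)*n = (⅕ + (-3 + n)²)*n = n*(⅕ + (-3 + n)²))
-7*(2*(-4) + M(4)) = -7*(2*(-4) + ((⅕)*4 + 4*(-3 + 4)²)) = -7*(-8 + (⅘ + 4*1²)) = -7*(-8 + (⅘ + 4*1)) = -7*(-8 + (⅘ + 4)) = -7*(-8 + 24/5) = -7*(-16/5) = 112/5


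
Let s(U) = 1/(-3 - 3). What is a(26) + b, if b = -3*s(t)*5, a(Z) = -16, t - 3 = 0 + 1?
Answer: -27/2 ≈ -13.500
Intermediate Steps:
t = 4 (t = 3 + (0 + 1) = 3 + 1 = 4)
s(U) = -⅙ (s(U) = 1/(-6) = -⅙)
b = 5/2 (b = -3*(-⅙)*5 = (½)*5 = 5/2 ≈ 2.5000)
a(26) + b = -16 + 5/2 = -27/2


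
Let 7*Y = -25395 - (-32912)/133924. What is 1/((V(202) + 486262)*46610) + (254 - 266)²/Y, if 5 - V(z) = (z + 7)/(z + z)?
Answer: -154512550183420642826/3892666909331417062165 ≈ -0.039693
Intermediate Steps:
V(z) = 5 - (7 + z)/(2*z) (V(z) = 5 - (z + 7)/(z + z) = 5 - (7 + z)/(2*z))
Y = -850241767/234367 (Y = (-25395 - (-32912)/133924)/7 = (-25395 - 1*(-8228/33481))/7 = (-25395 + 8228/33481)/7 = (⅐)*(-850241767/33481) = -850241767/234367 ≈ -3627.8)
1/((V(202) + 486262)*46610) + (254 - 266)²/Y = 1/(((½)*(-7 + 9*202)/202 + 486262)*46610) + (254 - 266)²/(-850241767/234367) = (1/46610)/((½)*(1/202)*(-7 + 1818) + 486262) + (-12)²*(-234367/850241767) = (1/46610)/((½)*(1/202)*1811 + 486262) + 144*(-234367/850241767) = (1/46610)/(1811/404 + 486262) - 33748848/850241767 = (1/46610)/(196451659/404) - 33748848/850241767 = (404/196451659)*(1/46610) - 33748848/850241767 = 202/4578305912995 - 33748848/850241767 = -154512550183420642826/3892666909331417062165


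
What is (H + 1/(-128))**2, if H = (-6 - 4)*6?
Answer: 58997761/16384 ≈ 3600.9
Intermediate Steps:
H = -60 (H = -10*6 = -60)
(H + 1/(-128))**2 = (-60 + 1/(-128))**2 = (-60 - 1/128)**2 = (-7681/128)**2 = 58997761/16384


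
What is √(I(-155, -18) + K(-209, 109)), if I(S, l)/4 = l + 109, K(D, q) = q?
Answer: √473 ≈ 21.749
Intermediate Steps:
I(S, l) = 436 + 4*l (I(S, l) = 4*(l + 109) = 4*(109 + l) = 436 + 4*l)
√(I(-155, -18) + K(-209, 109)) = √((436 + 4*(-18)) + 109) = √((436 - 72) + 109) = √(364 + 109) = √473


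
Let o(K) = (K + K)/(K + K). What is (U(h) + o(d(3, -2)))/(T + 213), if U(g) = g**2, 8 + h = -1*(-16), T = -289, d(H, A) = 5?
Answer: -65/76 ≈ -0.85526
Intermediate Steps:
o(K) = 1 (o(K) = (2*K)/((2*K)) = (2*K)*(1/(2*K)) = 1)
h = 8 (h = -8 - 1*(-16) = -8 + 16 = 8)
(U(h) + o(d(3, -2)))/(T + 213) = (8**2 + 1)/(-289 + 213) = (64 + 1)/(-76) = -1/76*65 = -65/76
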